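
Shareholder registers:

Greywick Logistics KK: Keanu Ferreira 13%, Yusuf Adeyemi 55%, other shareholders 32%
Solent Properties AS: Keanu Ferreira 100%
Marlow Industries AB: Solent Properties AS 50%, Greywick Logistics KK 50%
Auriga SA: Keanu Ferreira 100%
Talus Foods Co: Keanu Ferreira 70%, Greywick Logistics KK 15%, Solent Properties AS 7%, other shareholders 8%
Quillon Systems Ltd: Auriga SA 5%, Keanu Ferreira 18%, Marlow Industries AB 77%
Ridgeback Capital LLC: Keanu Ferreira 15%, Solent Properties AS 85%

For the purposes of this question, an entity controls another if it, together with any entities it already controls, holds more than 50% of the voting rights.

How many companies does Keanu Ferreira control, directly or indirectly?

4

Keanu holds 100% of Solent, so Keanu controls Solent.
Keanu holds 100% of Auriga, so Keanu controls Auriga.
Keanu and Solent together hold 70% + 7% = 77% of Talus, so Keanu controls Talus.
Keanu and Solent together hold 15% + 85% = 100% of Ridgeback, so Keanu controls Ridgeback.
No other company's threshold is met.
Keanu controls 4 companies.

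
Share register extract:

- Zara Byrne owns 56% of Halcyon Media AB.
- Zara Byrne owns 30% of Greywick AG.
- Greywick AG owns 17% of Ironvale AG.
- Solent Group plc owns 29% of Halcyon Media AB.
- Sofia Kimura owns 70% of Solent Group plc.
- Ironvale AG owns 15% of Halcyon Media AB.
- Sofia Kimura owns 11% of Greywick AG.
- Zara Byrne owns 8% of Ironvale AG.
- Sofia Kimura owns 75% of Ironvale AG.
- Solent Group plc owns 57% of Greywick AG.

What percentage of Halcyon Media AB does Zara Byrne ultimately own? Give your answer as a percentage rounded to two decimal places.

57.97%

Zara reaches Halcyon along 3 paths.
Via Ironvale: 8% × 15% = 1.2%.
Via Greywick → Ironvale: 30% × 17% × 15% = 0.765%.
Direct stake: 56% = 56%.
Total: 1.2% + 0.765% + 56% = 57.965%.
Rounded: 57.97%.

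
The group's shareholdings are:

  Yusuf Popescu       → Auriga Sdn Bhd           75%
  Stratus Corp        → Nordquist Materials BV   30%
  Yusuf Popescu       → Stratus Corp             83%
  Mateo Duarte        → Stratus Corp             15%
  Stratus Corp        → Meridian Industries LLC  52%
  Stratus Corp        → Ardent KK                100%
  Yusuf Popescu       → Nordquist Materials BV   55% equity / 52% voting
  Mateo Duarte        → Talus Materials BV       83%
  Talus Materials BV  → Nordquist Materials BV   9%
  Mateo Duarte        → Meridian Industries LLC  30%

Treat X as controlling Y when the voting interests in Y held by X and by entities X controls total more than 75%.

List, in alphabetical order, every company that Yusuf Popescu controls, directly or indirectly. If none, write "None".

Ardent KK, Nordquist Materials BV, Stratus Corp

Yusuf holds 83% of Stratus, so Yusuf controls Stratus.
Stratus holds 100% of Ardent, so Yusuf controls Ardent.
Yusuf and Stratus together hold 52% + 30% = 82% of Nordquist, so Yusuf controls Nordquist.
No other company's threshold is met.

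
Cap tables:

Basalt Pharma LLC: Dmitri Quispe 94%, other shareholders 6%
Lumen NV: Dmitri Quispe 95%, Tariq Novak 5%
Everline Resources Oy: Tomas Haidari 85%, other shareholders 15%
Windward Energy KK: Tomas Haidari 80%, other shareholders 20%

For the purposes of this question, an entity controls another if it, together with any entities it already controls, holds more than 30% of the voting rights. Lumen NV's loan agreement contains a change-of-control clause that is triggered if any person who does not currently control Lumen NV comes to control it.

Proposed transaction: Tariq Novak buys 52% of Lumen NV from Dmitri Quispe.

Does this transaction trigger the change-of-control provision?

Yes

The purchase adds only to Tariq's holdings (Dmitri's stake shrinks), so Tariq is the only person who could newly come to control Lumen.
Tariq's largest direct stake is 5% in Lumen, which does not meet the threshold, so Tariq controls no company.
In Lumen, Tariq's side holds only 5%, not > 30%.
So before the transaction, Tariq does not control Lumen.
After the purchase, Tariq's direct stake in Lumen rises to 5% + 52% = 57%, and Dmitri's stake falls to 43%.
Tariq holds 57% of Lumen, so Tariq controls Lumen.
Tariq did not control Lumen before and does after, so the clause is triggered.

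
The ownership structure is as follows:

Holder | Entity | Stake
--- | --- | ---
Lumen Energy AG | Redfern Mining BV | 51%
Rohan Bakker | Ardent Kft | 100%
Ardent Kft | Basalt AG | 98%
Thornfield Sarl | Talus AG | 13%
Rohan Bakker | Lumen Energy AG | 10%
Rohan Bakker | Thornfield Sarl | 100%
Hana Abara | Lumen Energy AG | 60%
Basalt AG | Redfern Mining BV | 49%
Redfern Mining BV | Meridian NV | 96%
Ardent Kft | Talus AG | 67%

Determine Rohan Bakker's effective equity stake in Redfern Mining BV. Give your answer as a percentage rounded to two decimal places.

Rohan reaches Redfern along 2 paths.
Via Lumen: 10% × 51% = 5.1%.
Via Ardent → Basalt: 100% × 98% × 49% = 48.02%.
Total: 5.1% + 48.02% = 53.12%.

53.12%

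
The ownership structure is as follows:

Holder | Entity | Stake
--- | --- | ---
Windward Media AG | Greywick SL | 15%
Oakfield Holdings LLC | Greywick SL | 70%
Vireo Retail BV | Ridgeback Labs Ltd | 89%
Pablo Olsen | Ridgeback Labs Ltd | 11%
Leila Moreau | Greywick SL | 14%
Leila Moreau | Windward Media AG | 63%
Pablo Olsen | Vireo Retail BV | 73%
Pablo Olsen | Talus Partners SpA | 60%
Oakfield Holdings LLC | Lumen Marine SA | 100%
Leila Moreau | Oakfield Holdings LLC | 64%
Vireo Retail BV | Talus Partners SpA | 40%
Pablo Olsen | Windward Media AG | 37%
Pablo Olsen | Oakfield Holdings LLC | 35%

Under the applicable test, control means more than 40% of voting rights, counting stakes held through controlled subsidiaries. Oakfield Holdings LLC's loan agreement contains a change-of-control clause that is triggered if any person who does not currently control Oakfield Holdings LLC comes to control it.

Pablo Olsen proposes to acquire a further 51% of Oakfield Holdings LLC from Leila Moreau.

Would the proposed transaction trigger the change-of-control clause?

Yes

The purchase adds only to Pablo's holdings (Leila's stake shrinks), so Pablo is the only person who could newly come to control Oakfield.
Pablo holds 73% of Vireo, so Pablo controls Vireo.
Pablo and Vireo together hold 60% + 40% = 100% of Talus, so Pablo controls Talus.
Vireo and Pablo together hold 89% + 11% = 100% of Ridgeback, so Pablo controls Ridgeback.
In Oakfield, Pablo's side holds only 35%, not > 40%.
So before the transaction, Pablo does not control Oakfield.
After the purchase, Pablo's direct stake in Oakfield rises to 35% + 51% = 86%, and Leila's stake falls to 13%.
Pablo holds 86% of Oakfield, so Pablo controls Oakfield.
Pablo did not control Oakfield before and does after, so the clause is triggered.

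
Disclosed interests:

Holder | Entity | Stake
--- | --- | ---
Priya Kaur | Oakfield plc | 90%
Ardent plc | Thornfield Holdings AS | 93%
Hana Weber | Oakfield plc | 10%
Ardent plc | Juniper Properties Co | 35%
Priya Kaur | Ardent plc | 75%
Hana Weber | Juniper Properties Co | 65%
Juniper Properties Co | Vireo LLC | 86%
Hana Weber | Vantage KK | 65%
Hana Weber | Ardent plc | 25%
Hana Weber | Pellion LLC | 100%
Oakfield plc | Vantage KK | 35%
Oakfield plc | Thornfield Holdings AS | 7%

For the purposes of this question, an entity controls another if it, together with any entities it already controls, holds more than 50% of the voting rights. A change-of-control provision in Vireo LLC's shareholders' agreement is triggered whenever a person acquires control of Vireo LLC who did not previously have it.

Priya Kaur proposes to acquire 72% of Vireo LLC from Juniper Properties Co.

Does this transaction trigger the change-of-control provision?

The purchase adds only to Priya's holdings (Juniper's stake shrinks), so Priya is the only person who could newly come to control Vireo.
Priya holds 90% of Oakfield, so Priya controls Oakfield.
Priya holds 75% of Ardent, so Priya controls Ardent.
Oakfield and Ardent together hold 7% + 93% = 100% of Thornfield, so Priya controls Thornfield.
Neither Priya nor any entity Priya controls holds any voting interest in Vireo.
So before the transaction, Priya does not control Vireo.
After the purchase, Priya holds 72% of Vireo directly, and Juniper's stake falls to 14%.
Priya holds 72% of Vireo, so Priya controls Vireo.
Priya did not control Vireo before and does after, so the clause is triggered.

Yes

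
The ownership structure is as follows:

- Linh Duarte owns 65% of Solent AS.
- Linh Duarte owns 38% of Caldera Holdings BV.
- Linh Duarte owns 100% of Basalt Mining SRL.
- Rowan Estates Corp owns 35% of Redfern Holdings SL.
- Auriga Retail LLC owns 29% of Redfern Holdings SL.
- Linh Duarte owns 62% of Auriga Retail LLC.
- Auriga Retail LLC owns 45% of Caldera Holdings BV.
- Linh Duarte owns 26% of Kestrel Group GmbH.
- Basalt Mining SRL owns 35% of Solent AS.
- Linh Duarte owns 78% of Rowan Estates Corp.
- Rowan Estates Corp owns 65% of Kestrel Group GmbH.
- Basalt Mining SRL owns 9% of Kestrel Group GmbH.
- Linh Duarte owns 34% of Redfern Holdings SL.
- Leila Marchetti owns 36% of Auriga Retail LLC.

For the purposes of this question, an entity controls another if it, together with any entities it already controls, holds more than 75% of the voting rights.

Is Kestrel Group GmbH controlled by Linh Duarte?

Yes

Linh holds 78% of Rowan, so Linh controls Rowan.
Linh holds 100% of Basalt, so Linh controls Basalt.
Basalt and Rowan and Linh together hold 9% + 65% + 26% = 100% of Kestrel, so Linh controls Kestrel.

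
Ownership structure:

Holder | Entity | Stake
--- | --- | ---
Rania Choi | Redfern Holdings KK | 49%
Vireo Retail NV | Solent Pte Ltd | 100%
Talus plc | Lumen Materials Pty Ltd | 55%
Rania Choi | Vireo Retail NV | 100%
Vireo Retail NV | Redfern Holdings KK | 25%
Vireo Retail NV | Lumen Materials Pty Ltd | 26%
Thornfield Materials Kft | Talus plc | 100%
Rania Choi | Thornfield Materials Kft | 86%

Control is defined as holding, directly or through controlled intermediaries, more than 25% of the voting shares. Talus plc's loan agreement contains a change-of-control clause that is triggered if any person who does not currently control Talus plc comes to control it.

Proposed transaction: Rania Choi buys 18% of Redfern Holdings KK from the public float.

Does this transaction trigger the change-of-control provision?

No

The purchase changes only Rania's holdings, so Rania is the only person who could newly come to control Talus.
Rania holds 86% of Thornfield, so Rania controls Thornfield.
Thornfield holds 100% of Talus, so Rania controls Talus.
So Rania already controls Talus before the transaction.
After the purchase, Rania's direct stake in Redfern rises to 49% + 18% = 67%.
Rania controlled Talus already, so this is not a new person acquiring control; every other person's position is unchanged or reduced.
No new person acquires control, so the clause is not triggered.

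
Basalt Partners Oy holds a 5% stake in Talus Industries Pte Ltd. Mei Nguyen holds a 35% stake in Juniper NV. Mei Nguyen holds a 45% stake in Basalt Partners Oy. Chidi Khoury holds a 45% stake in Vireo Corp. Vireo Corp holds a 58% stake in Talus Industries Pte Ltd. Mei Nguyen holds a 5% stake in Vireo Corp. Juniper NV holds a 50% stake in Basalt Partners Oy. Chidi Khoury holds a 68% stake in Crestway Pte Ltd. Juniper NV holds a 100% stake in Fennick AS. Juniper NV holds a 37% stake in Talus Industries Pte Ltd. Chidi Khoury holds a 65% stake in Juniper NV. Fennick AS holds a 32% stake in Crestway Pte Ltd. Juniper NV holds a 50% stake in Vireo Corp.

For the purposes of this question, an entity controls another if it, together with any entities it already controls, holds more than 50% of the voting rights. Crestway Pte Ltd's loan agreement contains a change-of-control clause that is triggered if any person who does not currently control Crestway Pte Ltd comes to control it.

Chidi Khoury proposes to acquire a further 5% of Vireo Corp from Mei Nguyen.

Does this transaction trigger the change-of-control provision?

The purchase adds only to Chidi's holdings (Mei's stake shrinks), so Chidi is the only person who could newly come to control Crestway.
Chidi holds 65% of Juniper, so Chidi controls Juniper.
Juniper holds 100% of Fennick, so Chidi controls Fennick.
Chidi and Fennick together hold 68% + 32% = 100% of Crestway, so Chidi controls Crestway.
So Chidi already controls Crestway before the transaction.
After the purchase, Chidi's direct stake in Vireo rises to 45% + 5% = 50%, and Mei's stake falls to 0%.
Chidi controlled Crestway already, so this is not a new person acquiring control; every other person's position is unchanged or reduced.
No new person acquires control, so the clause is not triggered.

No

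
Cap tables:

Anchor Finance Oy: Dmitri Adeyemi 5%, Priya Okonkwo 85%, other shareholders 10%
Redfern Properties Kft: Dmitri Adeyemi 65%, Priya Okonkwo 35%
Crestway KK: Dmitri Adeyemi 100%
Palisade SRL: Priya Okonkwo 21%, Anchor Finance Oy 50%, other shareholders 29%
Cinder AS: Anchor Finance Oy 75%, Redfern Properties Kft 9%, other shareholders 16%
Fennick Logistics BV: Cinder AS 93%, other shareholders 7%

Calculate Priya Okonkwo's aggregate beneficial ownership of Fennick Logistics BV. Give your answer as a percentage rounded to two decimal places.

Priya reaches Fennick along 2 paths.
Via Anchor → Cinder: 85% × 75% × 93% = 59.2875%.
Via Redfern → Cinder: 35% × 9% × 93% = 2.9295%.
Total: 59.2875% + 2.9295% = 62.217%.
Rounded: 62.22%.

62.22%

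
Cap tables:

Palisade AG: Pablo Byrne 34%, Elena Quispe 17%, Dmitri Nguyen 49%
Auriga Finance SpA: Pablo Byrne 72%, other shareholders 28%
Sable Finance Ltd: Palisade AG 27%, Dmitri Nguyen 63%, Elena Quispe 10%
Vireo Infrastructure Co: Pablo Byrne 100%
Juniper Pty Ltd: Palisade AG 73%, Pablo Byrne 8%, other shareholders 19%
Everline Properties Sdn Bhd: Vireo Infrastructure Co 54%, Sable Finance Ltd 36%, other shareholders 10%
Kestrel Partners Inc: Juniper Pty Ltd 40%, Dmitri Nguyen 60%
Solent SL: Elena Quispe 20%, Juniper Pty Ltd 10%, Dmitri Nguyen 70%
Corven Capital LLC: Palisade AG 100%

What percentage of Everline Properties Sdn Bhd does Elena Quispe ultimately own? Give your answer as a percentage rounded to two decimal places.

Elena reaches Everline along 2 paths.
Via Palisade → Sable: 17% × 27% × 36% = 1.6524%.
Via Sable: 10% × 36% = 3.6%.
Total: 1.6524% + 3.6% = 5.2524%.
Rounded: 5.25%.

5.25%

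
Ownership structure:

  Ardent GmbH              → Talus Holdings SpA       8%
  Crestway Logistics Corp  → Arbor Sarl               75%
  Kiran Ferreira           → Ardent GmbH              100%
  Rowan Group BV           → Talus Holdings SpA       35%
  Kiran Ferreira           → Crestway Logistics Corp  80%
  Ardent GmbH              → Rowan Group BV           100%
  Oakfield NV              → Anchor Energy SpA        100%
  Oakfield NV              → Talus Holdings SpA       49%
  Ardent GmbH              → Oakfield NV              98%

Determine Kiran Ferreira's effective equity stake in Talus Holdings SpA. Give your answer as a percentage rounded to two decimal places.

91.02%

Kiran reaches Talus along 3 paths.
Via Ardent → Oakfield: 100% × 98% × 49% = 48.02%.
Via Ardent → Rowan: 100% × 100% × 35% = 35%.
Via Ardent: 100% × 8% = 8%.
Total: 48.02% + 35% + 8% = 91.02%.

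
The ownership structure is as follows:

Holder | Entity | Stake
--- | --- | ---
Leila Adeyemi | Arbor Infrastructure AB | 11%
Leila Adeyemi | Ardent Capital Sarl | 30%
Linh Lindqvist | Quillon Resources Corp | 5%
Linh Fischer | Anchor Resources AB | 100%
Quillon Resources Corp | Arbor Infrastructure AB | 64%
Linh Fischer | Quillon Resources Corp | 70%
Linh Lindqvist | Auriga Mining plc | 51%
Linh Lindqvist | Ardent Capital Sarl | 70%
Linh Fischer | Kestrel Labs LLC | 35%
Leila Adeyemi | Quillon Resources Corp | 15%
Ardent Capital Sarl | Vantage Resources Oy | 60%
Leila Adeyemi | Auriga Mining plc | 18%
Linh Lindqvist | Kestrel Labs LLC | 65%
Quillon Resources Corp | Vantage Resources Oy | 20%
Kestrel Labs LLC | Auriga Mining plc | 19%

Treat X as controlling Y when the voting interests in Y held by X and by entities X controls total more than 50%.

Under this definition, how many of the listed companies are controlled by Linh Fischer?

3

Linh Fischer holds 70% of Quillon, so Linh Fischer controls Quillon.
Linh Fischer holds 100% of Anchor, so Linh Fischer controls Anchor.
Quillon holds 64% of Arbor, so Linh Fischer controls Arbor.
No other company's threshold is met.
Linh Fischer controls 3 companies.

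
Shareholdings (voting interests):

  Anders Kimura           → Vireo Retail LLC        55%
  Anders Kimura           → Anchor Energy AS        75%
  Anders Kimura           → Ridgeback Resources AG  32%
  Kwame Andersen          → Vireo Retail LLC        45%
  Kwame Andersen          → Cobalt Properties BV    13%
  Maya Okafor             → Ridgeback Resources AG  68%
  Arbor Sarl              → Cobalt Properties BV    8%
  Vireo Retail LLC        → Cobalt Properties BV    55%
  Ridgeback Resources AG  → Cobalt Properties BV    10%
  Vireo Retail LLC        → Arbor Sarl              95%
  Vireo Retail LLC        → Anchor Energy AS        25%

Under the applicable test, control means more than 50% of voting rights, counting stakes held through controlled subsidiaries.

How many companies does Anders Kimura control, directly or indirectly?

Anders holds 55% of Vireo, so Anders controls Vireo.
Vireo and Anders together hold 25% + 75% = 100% of Anchor, so Anders controls Anchor.
Vireo holds 95% of Arbor, so Anders controls Arbor.
Vireo and Arbor together hold 55% + 8% = 63% of Cobalt, so Anders controls Cobalt.
No other company's threshold is met.
Anders controls 4 companies.

4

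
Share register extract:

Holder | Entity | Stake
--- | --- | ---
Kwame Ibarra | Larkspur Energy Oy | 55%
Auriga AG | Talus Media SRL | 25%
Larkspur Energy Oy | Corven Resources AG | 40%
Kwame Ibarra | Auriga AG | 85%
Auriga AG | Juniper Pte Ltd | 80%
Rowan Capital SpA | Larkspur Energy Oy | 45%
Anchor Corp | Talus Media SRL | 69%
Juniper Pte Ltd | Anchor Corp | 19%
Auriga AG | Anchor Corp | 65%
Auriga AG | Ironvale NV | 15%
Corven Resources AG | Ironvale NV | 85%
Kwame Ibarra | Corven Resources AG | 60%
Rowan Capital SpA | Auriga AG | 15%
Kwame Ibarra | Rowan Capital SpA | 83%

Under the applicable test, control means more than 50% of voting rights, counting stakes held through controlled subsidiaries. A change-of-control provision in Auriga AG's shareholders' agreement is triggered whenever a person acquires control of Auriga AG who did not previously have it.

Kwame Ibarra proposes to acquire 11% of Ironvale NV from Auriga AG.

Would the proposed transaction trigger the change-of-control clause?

No

The purchase adds only to Kwame's holdings (Auriga's stake shrinks), so Kwame is the only person who could newly come to control Auriga.
Kwame holds 83% of Rowan, so Kwame controls Rowan.
Kwame and Rowan together hold 85% + 15% = 100% of Auriga, so Kwame controls Auriga.
So Kwame already controls Auriga before the transaction.
After the purchase, Kwame holds 11% of Ironvale directly, and Auriga's stake falls to 4%.
Kwame controlled Auriga already, so this is not a new person acquiring control; every other person's position is unchanged or reduced.
No new person acquires control, so the clause is not triggered.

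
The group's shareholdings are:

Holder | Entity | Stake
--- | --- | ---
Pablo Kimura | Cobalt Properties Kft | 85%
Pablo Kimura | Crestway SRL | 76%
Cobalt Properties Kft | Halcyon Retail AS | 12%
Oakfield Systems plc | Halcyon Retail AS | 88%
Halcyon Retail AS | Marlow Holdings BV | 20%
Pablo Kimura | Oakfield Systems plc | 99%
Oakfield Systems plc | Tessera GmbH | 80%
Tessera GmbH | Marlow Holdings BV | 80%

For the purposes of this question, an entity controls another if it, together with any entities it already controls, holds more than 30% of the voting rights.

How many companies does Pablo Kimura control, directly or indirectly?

6

Pablo holds 99% of Oakfield, so Pablo controls Oakfield.
Pablo holds 85% of Cobalt, so Pablo controls Cobalt.
Oakfield and Cobalt together hold 88% + 12% = 100% of Halcyon, so Pablo controls Halcyon.
Pablo holds 76% of Crestway, so Pablo controls Crestway.
Oakfield holds 80% of Tessera, so Pablo controls Tessera.
Tessera and Halcyon together hold 80% + 20% = 100% of Marlow, so Pablo controls Marlow.
Pablo controls 6 companies.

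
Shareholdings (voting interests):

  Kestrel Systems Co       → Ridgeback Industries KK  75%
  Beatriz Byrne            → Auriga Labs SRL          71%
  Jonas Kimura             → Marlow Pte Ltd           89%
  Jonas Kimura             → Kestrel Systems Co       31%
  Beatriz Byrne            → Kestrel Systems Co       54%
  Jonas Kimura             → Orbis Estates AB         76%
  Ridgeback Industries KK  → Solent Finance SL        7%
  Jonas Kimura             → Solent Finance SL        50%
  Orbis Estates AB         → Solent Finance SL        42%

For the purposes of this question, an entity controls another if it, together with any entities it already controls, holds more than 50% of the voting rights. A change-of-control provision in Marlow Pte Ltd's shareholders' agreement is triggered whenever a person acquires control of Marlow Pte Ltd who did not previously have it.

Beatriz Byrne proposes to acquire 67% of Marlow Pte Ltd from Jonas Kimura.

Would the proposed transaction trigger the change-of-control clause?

The purchase adds only to Beatriz's holdings (Jonas's stake shrinks), so Beatriz is the only person who could newly come to control Marlow.
Beatriz holds 54% of Kestrel, so Beatriz controls Kestrel.
Kestrel holds 75% of Ridgeback, so Beatriz controls Ridgeback.
Beatriz holds 71% of Auriga, so Beatriz controls Auriga.
Neither Beatriz nor any entity Beatriz controls holds any voting interest in Marlow.
So before the transaction, Beatriz does not control Marlow.
After the purchase, Beatriz holds 67% of Marlow directly, and Jonas's stake falls to 22%.
Beatriz holds 67% of Marlow, so Beatriz controls Marlow.
Beatriz did not control Marlow before and does after, so the clause is triggered.

Yes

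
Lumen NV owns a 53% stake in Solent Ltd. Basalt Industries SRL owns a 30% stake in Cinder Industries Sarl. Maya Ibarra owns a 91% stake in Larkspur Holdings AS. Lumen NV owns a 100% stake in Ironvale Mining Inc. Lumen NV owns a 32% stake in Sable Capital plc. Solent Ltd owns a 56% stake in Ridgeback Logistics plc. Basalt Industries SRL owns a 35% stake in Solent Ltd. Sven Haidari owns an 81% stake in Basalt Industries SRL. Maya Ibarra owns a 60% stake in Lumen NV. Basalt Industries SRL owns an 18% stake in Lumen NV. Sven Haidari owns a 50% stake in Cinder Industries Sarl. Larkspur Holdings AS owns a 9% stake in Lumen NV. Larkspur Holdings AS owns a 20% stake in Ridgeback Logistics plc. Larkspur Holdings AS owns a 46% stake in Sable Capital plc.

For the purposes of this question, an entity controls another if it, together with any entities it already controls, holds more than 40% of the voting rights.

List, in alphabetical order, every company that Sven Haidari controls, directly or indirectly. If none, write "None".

Sven holds 81% of Basalt, so Sven controls Basalt.
Sven and Basalt together hold 50% + 30% = 80% of Cinder, so Sven controls Cinder.
No other company's threshold is met.

Basalt Industries SRL, Cinder Industries Sarl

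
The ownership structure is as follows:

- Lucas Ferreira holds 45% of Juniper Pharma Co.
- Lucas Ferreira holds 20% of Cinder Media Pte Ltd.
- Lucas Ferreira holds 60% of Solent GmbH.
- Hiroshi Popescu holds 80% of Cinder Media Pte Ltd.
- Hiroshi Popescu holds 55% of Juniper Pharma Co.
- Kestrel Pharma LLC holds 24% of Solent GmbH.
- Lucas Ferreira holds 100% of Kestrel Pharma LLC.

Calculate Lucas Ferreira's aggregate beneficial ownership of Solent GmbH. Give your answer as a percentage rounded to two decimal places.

Lucas reaches Solent along 2 paths.
Direct stake: 60% = 60%.
Via Kestrel: 100% × 24% = 24%.
Total: 60% + 24% = 84%.
Rounded: 84.00%.

84.00%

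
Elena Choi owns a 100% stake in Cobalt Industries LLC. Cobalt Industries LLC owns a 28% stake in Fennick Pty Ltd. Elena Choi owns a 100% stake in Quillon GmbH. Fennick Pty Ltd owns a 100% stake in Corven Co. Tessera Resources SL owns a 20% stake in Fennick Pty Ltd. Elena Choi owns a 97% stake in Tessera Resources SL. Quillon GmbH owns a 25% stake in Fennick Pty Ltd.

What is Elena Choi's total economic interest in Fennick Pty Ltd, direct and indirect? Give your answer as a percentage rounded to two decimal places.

72.40%

Elena reaches Fennick along 3 paths.
Via Tessera: 97% × 20% = 19.4%.
Via Cobalt: 100% × 28% = 28%.
Via Quillon: 100% × 25% = 25%.
Total: 19.4% + 28% + 25% = 72.4%.
Rounded: 72.40%.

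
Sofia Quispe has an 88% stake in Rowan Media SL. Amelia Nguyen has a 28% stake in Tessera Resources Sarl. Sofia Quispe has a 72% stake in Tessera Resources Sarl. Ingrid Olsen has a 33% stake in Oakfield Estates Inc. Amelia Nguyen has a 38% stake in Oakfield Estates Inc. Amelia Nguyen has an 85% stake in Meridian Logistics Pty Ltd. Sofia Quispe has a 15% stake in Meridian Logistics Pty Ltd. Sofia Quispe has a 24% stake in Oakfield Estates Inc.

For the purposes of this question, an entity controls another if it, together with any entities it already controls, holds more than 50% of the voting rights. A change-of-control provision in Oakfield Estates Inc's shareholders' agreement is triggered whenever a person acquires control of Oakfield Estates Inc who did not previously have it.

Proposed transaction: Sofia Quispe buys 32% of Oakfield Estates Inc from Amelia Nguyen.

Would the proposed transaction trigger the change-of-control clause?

The purchase adds only to Sofia's holdings (Amelia's stake shrinks), so Sofia is the only person who could newly come to control Oakfield.
Sofia holds 88% of Rowan, so Sofia controls Rowan.
Sofia holds 72% of Tessera, so Sofia controls Tessera.
In Oakfield, Sofia's side holds only 24%, not > 50%.
So before the transaction, Sofia does not control Oakfield.
After the purchase, Sofia's direct stake in Oakfield rises to 24% + 32% = 56%, and Amelia's stake falls to 6%.
Sofia holds 56% of Oakfield, so Sofia controls Oakfield.
Sofia did not control Oakfield before and does after, so the clause is triggered.

Yes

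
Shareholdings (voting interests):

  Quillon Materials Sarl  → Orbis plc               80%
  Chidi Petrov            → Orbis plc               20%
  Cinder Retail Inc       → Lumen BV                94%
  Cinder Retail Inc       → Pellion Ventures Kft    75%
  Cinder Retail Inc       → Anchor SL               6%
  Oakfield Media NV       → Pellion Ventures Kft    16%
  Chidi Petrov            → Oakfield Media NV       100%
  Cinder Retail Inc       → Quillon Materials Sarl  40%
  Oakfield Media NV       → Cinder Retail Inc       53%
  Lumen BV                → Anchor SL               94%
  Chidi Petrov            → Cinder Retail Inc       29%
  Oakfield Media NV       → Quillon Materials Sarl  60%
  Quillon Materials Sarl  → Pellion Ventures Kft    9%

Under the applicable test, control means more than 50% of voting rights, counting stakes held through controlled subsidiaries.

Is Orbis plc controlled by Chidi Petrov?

Yes

Chidi holds 100% of Oakfield, so Chidi controls Oakfield.
Oakfield and Chidi together hold 53% + 29% = 82% of Cinder, so Chidi controls Cinder.
Cinder and Oakfield together hold 40% + 60% = 100% of Quillon, so Chidi controls Quillon.
Chidi and Quillon together hold 20% + 80% = 100% of Orbis, so Chidi controls Orbis.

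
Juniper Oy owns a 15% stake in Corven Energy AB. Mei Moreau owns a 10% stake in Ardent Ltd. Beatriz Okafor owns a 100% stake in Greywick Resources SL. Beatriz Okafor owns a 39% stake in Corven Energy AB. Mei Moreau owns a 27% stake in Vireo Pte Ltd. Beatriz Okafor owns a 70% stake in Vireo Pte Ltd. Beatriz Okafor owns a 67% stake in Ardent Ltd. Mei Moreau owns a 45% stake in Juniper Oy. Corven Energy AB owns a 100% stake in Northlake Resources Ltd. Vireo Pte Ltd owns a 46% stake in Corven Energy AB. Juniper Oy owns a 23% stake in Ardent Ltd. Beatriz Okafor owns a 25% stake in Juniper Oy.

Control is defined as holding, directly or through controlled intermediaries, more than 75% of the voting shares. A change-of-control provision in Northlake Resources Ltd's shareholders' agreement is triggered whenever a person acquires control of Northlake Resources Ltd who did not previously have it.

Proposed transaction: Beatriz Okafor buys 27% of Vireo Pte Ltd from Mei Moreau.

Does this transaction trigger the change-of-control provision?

Yes

The purchase adds only to Beatriz's holdings (Mei's stake shrinks), so Beatriz is the only person who could newly come to control Northlake.
Beatriz holds 100% of Greywick, so Beatriz controls Greywick.
Neither Beatriz nor any entity Beatriz controls holds any voting interest in Northlake.
So before the transaction, Beatriz does not control Northlake.
After the purchase, Beatriz's direct stake in Vireo rises to 70% + 27% = 97%, and Mei's stake falls to 0%.
Beatriz holds 97% of Vireo, so Beatriz controls Vireo.
Beatriz and Vireo together hold 39% + 46% = 85% of Corven, so Beatriz controls Corven.
Corven holds 100% of Northlake, so Beatriz controls Northlake.
Beatriz did not control Northlake before and does after, so the clause is triggered.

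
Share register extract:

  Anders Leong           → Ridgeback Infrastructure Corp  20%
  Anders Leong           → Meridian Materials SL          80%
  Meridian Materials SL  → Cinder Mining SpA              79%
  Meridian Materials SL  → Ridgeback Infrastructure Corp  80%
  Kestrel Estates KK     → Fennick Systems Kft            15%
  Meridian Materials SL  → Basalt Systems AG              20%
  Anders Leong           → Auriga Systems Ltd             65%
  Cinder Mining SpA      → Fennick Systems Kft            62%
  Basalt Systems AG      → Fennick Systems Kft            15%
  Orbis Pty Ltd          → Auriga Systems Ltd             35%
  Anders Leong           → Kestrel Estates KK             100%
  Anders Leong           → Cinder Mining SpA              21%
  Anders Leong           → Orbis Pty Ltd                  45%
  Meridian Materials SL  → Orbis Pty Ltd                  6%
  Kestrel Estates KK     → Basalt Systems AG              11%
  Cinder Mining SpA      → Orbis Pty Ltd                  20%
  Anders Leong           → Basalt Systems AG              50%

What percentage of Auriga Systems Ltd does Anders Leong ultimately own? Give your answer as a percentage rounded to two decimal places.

88.32%

Anders reaches Auriga along 5 paths.
Direct stake: 65% = 65%.
Via Meridian → Orbis: 80% × 6% × 35% = 1.68%.
Via Cinder → Orbis: 21% × 20% × 35% = 1.47%.
Via Meridian → Cinder → Orbis: 80% × 79% × 20% × 35% = 4.424%.
Via Orbis: 45% × 35% = 15.75%.
Total: 65% + 1.68% + 1.47% + 4.424% + 15.75% = 88.324%.
Rounded: 88.32%.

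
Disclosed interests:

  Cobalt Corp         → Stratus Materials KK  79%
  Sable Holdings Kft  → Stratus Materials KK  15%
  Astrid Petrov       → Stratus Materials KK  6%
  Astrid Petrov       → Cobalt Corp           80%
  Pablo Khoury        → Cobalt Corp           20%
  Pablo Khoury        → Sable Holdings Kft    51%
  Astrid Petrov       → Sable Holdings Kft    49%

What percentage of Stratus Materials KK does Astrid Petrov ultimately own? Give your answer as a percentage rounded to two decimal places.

Astrid reaches Stratus along 3 paths.
Via Cobalt: 80% × 79% = 63.2%.
Via Sable: 49% × 15% = 7.35%.
Direct stake: 6% = 6%.
Total: 63.2% + 7.35% + 6% = 76.55%.

76.55%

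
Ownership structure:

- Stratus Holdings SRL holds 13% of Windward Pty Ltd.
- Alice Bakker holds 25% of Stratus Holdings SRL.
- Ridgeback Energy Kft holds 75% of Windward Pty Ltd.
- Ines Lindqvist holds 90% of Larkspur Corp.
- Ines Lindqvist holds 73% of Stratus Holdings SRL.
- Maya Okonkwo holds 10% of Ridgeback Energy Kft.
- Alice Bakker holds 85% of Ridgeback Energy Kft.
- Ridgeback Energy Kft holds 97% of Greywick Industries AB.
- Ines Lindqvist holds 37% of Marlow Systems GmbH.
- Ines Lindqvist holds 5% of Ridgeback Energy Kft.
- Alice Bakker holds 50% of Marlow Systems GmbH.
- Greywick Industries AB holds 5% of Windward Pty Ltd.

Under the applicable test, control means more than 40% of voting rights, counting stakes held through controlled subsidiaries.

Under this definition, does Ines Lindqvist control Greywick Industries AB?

Ines holds 73% of Stratus, so Ines controls Stratus.
Ines holds 90% of Larkspur, so Ines controls Larkspur.
Neither Ines nor any entity Ines controls holds any voting interest in Greywick.
So Ines does not control Greywick.

No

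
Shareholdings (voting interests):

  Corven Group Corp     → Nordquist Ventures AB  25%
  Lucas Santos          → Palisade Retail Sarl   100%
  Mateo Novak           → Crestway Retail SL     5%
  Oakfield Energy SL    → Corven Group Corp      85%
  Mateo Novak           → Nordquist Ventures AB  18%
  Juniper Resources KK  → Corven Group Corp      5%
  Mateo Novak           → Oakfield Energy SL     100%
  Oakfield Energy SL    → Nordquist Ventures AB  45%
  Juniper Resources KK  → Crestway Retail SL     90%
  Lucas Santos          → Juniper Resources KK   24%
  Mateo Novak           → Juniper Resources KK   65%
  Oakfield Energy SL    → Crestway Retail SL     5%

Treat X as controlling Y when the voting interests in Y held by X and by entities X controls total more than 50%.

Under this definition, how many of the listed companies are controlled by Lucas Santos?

1

Lucas holds 100% of Palisade, so Lucas controls Palisade.
No other company's threshold is met.
Lucas controls 1 company.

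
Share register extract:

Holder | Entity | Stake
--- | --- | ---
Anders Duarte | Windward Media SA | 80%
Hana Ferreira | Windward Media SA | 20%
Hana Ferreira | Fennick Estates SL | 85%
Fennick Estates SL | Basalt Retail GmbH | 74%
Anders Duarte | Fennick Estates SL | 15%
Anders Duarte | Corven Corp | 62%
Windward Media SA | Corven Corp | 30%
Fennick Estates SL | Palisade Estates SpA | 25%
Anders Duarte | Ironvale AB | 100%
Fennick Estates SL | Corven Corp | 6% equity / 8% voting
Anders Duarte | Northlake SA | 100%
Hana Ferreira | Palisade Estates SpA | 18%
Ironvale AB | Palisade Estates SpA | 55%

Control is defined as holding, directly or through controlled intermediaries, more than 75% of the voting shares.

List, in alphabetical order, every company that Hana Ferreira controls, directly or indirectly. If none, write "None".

Fennick Estates SL

Hana holds 85% of Fennick, so Hana controls Fennick.
No other company's threshold is met.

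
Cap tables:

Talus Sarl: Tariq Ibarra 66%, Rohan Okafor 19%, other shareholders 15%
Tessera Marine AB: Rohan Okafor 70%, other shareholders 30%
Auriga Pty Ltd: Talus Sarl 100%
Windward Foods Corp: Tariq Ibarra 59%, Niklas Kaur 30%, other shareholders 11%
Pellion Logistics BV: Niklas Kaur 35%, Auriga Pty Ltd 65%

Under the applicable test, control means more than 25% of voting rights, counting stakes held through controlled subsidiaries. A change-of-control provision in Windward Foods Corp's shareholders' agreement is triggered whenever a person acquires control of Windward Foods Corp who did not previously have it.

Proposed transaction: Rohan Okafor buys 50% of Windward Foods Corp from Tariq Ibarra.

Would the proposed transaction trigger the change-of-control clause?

The purchase adds only to Rohan's holdings (Tariq's stake shrinks), so Rohan is the only person who could newly come to control Windward.
Rohan holds 70% of Tessera, so Rohan controls Tessera.
Neither Rohan nor any entity Rohan controls holds any voting interest in Windward.
So before the transaction, Rohan does not control Windward.
After the purchase, Rohan holds 50% of Windward directly, and Tariq's stake falls to 9%.
Rohan holds 50% of Windward, so Rohan controls Windward.
Rohan did not control Windward before and does after, so the clause is triggered.

Yes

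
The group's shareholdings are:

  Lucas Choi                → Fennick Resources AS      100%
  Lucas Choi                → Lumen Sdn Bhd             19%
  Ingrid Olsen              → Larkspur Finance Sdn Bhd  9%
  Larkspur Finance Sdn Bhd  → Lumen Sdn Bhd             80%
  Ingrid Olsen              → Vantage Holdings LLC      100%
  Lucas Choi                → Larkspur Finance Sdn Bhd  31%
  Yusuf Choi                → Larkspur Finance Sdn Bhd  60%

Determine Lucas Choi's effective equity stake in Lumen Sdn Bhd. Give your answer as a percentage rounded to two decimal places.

Lucas reaches Lumen along 2 paths.
Via Larkspur: 31% × 80% = 24.8%.
Direct stake: 19% = 19%.
Total: 24.8% + 19% = 43.8%.
Rounded: 43.80%.

43.80%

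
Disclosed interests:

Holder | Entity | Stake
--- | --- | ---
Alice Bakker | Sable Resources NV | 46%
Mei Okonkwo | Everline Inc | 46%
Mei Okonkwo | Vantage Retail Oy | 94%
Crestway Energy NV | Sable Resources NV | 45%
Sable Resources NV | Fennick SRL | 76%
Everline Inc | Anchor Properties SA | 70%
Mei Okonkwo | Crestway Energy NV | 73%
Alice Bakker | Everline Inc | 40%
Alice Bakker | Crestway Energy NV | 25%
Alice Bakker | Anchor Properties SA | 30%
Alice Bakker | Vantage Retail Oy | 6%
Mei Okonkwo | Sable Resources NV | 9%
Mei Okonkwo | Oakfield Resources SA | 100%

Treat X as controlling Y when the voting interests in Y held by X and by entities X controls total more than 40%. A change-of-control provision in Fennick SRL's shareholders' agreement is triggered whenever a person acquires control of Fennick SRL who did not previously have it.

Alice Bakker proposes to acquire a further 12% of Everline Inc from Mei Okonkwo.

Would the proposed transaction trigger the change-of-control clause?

No

The purchase adds only to Alice's holdings (Mei's stake shrinks), so Alice is the only person who could newly come to control Fennick.
Alice holds 46% of Sable, so Alice controls Sable.
Sable holds 76% of Fennick, so Alice controls Fennick.
So Alice already controls Fennick before the transaction.
After the purchase, Alice's direct stake in Everline rises to 40% + 12% = 52%, and Mei's stake falls to 34%.
Alice controlled Fennick already, so this is not a new person acquiring control; every other person's position is unchanged or reduced.
No new person acquires control, so the clause is not triggered.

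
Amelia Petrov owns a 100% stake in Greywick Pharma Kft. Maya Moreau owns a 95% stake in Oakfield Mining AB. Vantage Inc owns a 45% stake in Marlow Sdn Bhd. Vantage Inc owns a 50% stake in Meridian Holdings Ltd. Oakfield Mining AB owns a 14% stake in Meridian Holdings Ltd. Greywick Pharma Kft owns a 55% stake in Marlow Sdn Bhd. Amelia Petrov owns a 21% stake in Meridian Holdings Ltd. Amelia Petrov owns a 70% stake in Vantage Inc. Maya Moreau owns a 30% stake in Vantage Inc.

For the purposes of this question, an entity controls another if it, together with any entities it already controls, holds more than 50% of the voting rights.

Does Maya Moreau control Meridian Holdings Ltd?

No

Maya holds 95% of Oakfield, so Maya controls Oakfield.
In Meridian, Maya's side holds only 14%, not > 50%.
So Maya does not control Meridian.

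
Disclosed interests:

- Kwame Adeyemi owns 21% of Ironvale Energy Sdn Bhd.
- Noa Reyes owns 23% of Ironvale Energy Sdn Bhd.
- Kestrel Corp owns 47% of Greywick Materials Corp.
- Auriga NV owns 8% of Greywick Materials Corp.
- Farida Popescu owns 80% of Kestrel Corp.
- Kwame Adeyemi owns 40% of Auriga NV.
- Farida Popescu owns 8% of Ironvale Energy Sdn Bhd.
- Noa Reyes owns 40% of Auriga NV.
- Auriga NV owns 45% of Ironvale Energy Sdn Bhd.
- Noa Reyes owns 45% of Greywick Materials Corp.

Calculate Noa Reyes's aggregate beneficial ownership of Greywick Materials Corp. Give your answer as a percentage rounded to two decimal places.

Noa reaches Greywick along 2 paths.
Direct stake: 45% = 45%.
Via Auriga: 40% × 8% = 3.2%.
Total: 45% + 3.2% = 48.2%.
Rounded: 48.20%.

48.20%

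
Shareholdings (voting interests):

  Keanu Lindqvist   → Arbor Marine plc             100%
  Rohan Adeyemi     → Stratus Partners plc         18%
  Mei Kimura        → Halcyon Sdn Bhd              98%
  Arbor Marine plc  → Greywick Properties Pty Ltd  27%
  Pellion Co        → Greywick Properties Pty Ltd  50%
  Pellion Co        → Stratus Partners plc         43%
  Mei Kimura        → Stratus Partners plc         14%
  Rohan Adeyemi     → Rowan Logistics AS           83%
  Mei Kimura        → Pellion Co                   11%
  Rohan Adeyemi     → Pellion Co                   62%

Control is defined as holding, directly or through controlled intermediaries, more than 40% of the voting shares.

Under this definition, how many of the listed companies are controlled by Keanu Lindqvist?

Keanu holds 100% of Arbor, so Keanu controls Arbor.
No other company's threshold is met.
Keanu controls 1 company.

1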